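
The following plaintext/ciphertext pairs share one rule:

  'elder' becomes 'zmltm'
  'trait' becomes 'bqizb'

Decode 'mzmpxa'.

Two steps: reverse the string, then apply a Caesar shift of +8.
Reversing it on mzmpxa: shift back: m−8=e, z−8=r, m−8=e, p−8=h, x−8=p, a−8=s → erehps; then reverse → sphere.

sphere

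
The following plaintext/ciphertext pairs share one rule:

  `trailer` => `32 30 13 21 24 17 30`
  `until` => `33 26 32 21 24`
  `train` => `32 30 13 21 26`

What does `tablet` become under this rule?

32 13 14 24 17 32

t is letter #20 and maps to 32: an offset of 12. Each letter is replaced by its alphabet position (a=1..z=26) + 12.
Applying it to tablet: t=20→32, a=1→13, b=2→14, l=12→24, e=5→17, t=20→32.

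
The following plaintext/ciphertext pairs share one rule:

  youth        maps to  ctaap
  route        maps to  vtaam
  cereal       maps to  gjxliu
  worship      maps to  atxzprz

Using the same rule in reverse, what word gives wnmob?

In youth: y→c is +4, o→t is +5, u→a is +6, t→a is +7 — the shift increases by 1 each position. Each letter shifts forward by (position + 4), i.e. 4, 5, 6, … — the shift grows by one for each successive letter.
Decoding wnmob: w−4=s, n−5=i, m−6=g, o−7=h, b−8=t.

sight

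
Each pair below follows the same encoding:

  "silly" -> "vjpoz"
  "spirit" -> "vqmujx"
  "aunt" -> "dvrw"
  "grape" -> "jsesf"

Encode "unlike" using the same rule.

Shifts by position in silly: pos 0: s→v (+3), pos 1: i→j (+1), pos 2: l→p (+4), pos 3: l→o (+3), pos 4: y→z (+1) — repeating every 3. It's a Vigenère-style cipher with numeric key [3,1,4]: position i shifts by key[i mod 3].
On unlike: u+3=x, n+1=o, l+4=p, i+3=l, k+1=l, e+4=i.

xoplli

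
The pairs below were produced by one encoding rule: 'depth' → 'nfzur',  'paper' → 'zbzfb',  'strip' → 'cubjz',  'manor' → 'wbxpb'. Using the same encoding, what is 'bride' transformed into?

lsseo

Shifts by position in depth: pos 0: d→n (+10), pos 1: e→f (+1), pos 2: p→z (+10), pos 3: t→u (+1) — repeating every 2. A repeating key of period 2 is used — shifts +10, +1 over and over.
On bride: b+10=l, r+1=s, i+10=s, d+1=e, e+10=o.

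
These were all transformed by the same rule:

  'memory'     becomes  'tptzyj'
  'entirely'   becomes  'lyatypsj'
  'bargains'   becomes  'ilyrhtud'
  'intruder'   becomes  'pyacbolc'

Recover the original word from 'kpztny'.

design

A repeating key of period 2 is used — shifts +7, +11 over and over.
Undoing it on kpztny: k−7=d, p−11=e, z−7=s, t−11=i, n−7=g, y−11=n.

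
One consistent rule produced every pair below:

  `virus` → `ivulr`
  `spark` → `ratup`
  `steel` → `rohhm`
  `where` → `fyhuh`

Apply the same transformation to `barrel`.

v(21)→i(8) and i(8)→v(21) fit y≡23x+19 (mod 26); the inverse of 23 mod 26 is 17. Treating letters as 0–25, the rule is x ↦ 23x + 19 (mod 26).
For barrel: b(1)→23·1+19≡16=q; a(0)→23·0+19≡19=t; r(17)→23·17+19≡20=u; r(17)→23·17+19≡20=u; e(4)→23·4+19≡7=h; l(11)→23·11+19≡12=m (all mod 26).

qtuuhm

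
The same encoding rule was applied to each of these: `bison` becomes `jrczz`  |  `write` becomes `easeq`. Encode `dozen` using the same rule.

lxjpz

In bison: b→j is +8, i→r is +9, s→c is +10, o→z is +11 — the shift increases by 1 each position. Each letter shifts forward by (position + 8), i.e. 8, 9, 10, … — the shift grows by one for each successive letter.
For dozen: d+8=l, o+9=x, z+10=j, e+11=p, n+12=z.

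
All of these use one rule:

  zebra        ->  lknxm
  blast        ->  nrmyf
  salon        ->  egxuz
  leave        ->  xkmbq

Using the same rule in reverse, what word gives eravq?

The shifts repeat in a cycle of length 2: positions 0,1,… shift by +12, +6, then the pattern repeats.
Undoing it on eravq: e−12=s, r−6=l, a−12=o, v−6=p, q−12=e.

slope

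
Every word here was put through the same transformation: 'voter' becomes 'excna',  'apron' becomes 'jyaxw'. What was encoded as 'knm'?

Compare letters: v→e is +9, o→x is +9, t→c is +9 — a constant shift. Each letter is shifted forward by 9 in the alphabet (a Caesar shift of +9).
Decoding knm: k−9=b, n−9=e, m−9=d.

bed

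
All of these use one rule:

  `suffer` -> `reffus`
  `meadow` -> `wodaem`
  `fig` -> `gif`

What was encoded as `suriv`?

virus

The output letters match the input read backwards: suffer reversed is reffus. It's just the letters in reverse order.
Undoing it on suriv: then reverse → virus.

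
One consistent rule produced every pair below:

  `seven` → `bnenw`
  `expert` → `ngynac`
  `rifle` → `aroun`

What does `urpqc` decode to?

Compare letters: s→b is +9, e→n is +9, v→e is +9 — a constant shift. Each letter is shifted forward by 9 in the alphabet (a Caesar shift of +9).
Decoding urpqc: u−9=l, r−9=i, p−9=g, q−9=h, c−9=t.

light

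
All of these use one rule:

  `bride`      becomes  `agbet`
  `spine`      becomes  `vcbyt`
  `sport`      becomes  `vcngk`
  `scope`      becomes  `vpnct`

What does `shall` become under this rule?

vmluu

This is an affine cipher: with a=0,…,z=25, each position x becomes (15x+11) mod 26.
Applying it to shall: s(18)→15·18+11≡21=v; h(7)→15·7+11≡12=m; a(0)→15·0+11≡11=l; l(11)→15·11+11≡20=u; l(11)→15·11+11≡20=u (all mod 26).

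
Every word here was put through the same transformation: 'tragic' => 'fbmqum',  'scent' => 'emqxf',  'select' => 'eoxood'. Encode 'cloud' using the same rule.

The shifts repeat in a cycle of length 2: positions 0,1,… shift by +12, +10, then the pattern repeats.
For cloud: c+12=o, l+10=v, o+12=a, u+10=e, d+12=p.

ovaep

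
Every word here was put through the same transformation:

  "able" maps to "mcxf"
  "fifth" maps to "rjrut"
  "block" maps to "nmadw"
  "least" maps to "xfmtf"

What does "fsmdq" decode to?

trace

A repeating key of period 2 is used — shifts +12, +1 over and over.
Undoing it on fsmdq: f−12=t, s−1=r, m−12=a, d−1=c, q−12=e.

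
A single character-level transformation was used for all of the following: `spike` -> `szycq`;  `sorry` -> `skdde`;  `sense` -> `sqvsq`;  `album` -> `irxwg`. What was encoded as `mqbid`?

s(18)→s(18) and p(15)→z(25) fit y≡15x+8 (mod 26); the inverse of 15 mod 26 is 7. Treating letters as 0–25, the rule is x ↦ 15x + 8 (mod 26).
Undoing it on mqbid: m(12)→7·(12−8)≡2=c; q(16)→7·(16−8)≡4=e; b(1)→7·(1−8)≡3=d; i(8)→7·(8−8)≡0=a; d(3)→7·(3−8)≡17=r (all mod 26).

cedar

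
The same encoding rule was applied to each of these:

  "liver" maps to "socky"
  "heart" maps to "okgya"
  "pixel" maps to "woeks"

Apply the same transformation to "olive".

usock

The shift depends on letter class: consonant l→s is +7, but vowel i→o is +6. Vowels shift forward by 6 and consonants shift forward by 7.
Applying it to olive: o(vowel)+6=u, l(cons)+7=s, i(vowel)+6=o, v(cons)+7=c, e(vowel)+6=k.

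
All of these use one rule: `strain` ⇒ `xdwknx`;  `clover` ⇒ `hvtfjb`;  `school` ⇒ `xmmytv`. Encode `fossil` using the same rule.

Shifts by position in strain: pos 0: s→x (+5), pos 1: t→d (+10), pos 2: r→w (+5), pos 3: a→k (+10) — repeating every 2. The shifts repeat in a cycle of length 2: positions 0,1,… shift by +5, +10, then the pattern repeats.
For fossil: f+5=k, o+10=y, s+5=x, s+10=c, i+5=n, l+10=v.

kyxcnv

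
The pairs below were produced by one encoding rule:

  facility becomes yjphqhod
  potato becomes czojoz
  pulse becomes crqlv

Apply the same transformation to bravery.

mijuvid

f(5)→y(24) and a(0)→j(9) fit y≡3x+9 (mod 26); the inverse of 3 mod 26 is 9. Treating letters as 0–25, the rule is x ↦ 3x + 9 (mod 26).
On bravery: b(1)→3·1+9≡12=m; r(17)→3·17+9≡8=i; a(0)→3·0+9≡9=j; v(21)→3·21+9≡20=u; e(4)→3·4+9≡21=v; r(17)→3·17+9≡8=i; y(24)→3·24+9≡3=d (all mod 26).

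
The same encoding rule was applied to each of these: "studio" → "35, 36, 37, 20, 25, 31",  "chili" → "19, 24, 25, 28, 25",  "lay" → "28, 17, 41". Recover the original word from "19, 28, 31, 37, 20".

s is letter #19 and maps to 35: an offset of 16. The number is (letter's place in the alphabet, a=1) + 16.
Undoing it on 19, 28, 31, 37, 20: 19→(19−16)÷1=3=c, 28→(28−16)÷1=12=l, 31→(31−16)÷1=15=o, 37→(37−16)÷1=21=u, 20→(20−16)÷1=4=d.

cloud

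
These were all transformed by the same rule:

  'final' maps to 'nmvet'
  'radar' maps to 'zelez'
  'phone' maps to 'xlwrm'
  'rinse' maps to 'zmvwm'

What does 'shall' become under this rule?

alipt

Shifts by position in final: pos 0: f→n (+8), pos 1: i→m (+4), pos 2: n→v (+8), pos 3: a→e (+4) — repeating every 2. A repeating key of period 2 is used — shifts +8, +4 over and over.
On shall: s+8=a, h+4=l, a+8=i, l+4=p, l+8=t.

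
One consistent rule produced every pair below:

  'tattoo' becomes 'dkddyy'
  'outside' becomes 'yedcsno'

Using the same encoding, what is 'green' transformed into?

qboox

Compare letters: t→d is +10, a→k is +10, t→d is +10 — a constant shift. This is a Caesar cipher with shift 10.
On green: g+10=q, r+10=b, e+10=o, e+10=o, n+10=x.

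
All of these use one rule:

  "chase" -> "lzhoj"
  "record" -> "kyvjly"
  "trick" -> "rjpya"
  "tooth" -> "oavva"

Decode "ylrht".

maker

The output letters match the input read backwards, each shifted +7: chase reversed is esahc. Two steps: reverse the string, then apply a Caesar shift of +7.
Undoing it on ylrht: shift back: y−7=r, l−7=e, r−7=k, h−7=a, t−7=m → rekam; then reverse → maker.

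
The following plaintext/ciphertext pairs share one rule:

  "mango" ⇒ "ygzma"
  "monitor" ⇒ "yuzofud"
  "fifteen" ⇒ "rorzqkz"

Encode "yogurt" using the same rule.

kusadz

Shifts by position in mango: pos 0: m→y (+12), pos 1: a→g (+6), pos 2: n→z (+12), pos 3: g→m (+6) — repeating every 2. A repeating key of period 2 is used — shifts +12, +6 over and over.
For yogurt: y+12=k, o+6=u, g+12=s, u+6=a, r+12=d, t+6=z.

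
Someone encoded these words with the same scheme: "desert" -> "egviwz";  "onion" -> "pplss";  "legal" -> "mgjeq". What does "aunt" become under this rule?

bwqx

Letter i (0-indexed) is shifted by i+1, so successive shifts are 1, 2, 3, ….
On aunt: a+1=b, u+2=w, n+3=q, t+4=x.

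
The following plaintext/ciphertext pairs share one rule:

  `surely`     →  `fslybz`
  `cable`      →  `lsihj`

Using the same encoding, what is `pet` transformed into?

The word is reversed, then every letter is shifted forward by 7.
For pet: reverse → tep; then shift: t+7=a, e+7=l, p+7=w.

alw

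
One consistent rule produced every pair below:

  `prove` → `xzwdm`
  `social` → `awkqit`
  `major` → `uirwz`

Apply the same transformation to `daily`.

This is a Caesar cipher with shift 8.
Applying it to daily: d+8=l, a+8=i, i+8=q, l+8=t, y+8=g.

liqtg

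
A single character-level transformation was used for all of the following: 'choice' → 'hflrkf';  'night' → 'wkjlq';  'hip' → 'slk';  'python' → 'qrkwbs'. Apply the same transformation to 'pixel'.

The output letters match the input read backwards, each shifted +3: choice reversed is eciohc. Two steps: reverse the string, then apply a Caesar shift of +3.
On pixel: reverse → lexip; then shift: l+3=o, e+3=h, x+3=a, i+3=l, p+3=s.

ohals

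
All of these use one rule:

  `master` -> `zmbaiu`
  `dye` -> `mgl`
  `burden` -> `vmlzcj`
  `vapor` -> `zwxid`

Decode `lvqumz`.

The output letters match the input read backwards, each shifted +8: master reversed is retsam. Two steps: reverse the string, then apply a Caesar shift of +8.
Reversing it on lvqumz: shift back: l−8=d, v−8=n, q−8=i, u−8=m, m−8=e, z−8=r → dnimer; then reverse → remind.

remind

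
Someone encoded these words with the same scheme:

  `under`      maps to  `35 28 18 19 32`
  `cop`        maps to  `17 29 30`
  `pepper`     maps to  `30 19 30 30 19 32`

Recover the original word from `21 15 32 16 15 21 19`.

u is letter #21 and maps to 35: an offset of 14. Letters become their 1-based position plus 14 (so a→15, b→16, …).
Reversing it on 21 15 32 16 15 21 19: 21→(21−14)÷1=7=g, 15→(15−14)÷1=1=a, 32→(32−14)÷1=18=r, 16→(16−14)÷1=2=b, 15→(15−14)÷1=1=a, 21→(21−14)÷1=7=g, 19→(19−14)÷1=5=e.

garbage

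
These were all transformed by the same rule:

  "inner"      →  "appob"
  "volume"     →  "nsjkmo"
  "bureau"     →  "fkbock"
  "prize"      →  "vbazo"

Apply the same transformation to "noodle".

pssljo

i(8)→a(0) and n(13)→p(15) fit y≡3x+2 (mod 26); the inverse of 3 mod 26 is 9. Each letter's alphabet position (a=0..z=25) is mapped through 3·x+2 mod 26 — an affine cipher.
On noodle: n(13)→3·13+2≡15=p; o(14)→3·14+2≡18=s; o(14)→3·14+2≡18=s; d(3)→3·3+2≡11=l; l(11)→3·11+2≡9=j; e(4)→3·4+2≡14=o (all mod 26).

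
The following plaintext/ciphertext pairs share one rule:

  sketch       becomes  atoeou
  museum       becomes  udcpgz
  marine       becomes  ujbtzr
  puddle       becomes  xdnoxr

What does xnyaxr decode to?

people

The shift increases by 1 at each position, starting from +8: 8, 9, 10, ….
Reversing it on xnyaxr: x−8=p, n−9=e, y−10=o, a−11=p, x−12=l, r−13=e.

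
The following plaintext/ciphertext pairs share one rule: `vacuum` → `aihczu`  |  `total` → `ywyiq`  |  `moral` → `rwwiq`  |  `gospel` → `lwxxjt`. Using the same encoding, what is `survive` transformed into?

xcwdndj

Shifts by position in vacuum: pos 0: v→a (+5), pos 1: a→i (+8), pos 2: c→h (+5), pos 3: u→c (+8) — repeating every 2. It's a Vigenère-style cipher with numeric key [5,8]: position i shifts by key[i mod 2].
For survive: s+5=x, u+8=c, r+5=w, v+8=d, i+5=n, v+8=d, e+5=j.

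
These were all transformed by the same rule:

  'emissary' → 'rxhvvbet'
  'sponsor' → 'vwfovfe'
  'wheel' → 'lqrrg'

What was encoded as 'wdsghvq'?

Treating letters as 0–25, the rule is x ↦ 17x + 1 (mod 26).
Reversing it on wdsghvq: w(22)→23·(22−1)≡15=p; d(3)→23·(3−1)≡20=u; s(18)→23·(18−1)≡1=b; g(6)→23·(6−1)≡11=l; h(7)→23·(7−1)≡8=i; v(21)→23·(21−1)≡18=s; q(16)→23·(16−1)≡7=h (all mod 26).

publish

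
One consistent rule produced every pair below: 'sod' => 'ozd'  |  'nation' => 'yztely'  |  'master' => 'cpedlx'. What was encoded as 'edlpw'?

The output letters match the input read backwards, each shifted +11: sod reversed is dos. The word is reversed, then every letter is shifted forward by 11.
Reversing it on edlpw: shift back: e−11=t, d−11=s, l−11=a, p−11=e, w−11=l → tsael; then reverse → least.

least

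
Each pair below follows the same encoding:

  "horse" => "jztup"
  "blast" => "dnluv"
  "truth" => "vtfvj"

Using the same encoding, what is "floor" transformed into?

Vowels shift forward by 11 and consonants shift forward by 2.
For floor: f(cons)+2=h, l(cons)+2=n, o(vowel)+11=z, o(vowel)+11=z, r(cons)+2=t.

hnzzt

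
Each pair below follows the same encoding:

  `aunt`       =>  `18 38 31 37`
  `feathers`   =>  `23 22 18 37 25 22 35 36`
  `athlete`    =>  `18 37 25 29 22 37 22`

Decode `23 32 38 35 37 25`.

fourth

a is letter #1 and maps to 18: an offset of 17. Each letter is replaced by its alphabet position (a=1..z=26) + 17.
Reversing it on 23 32 38 35 37 25: 23→(23−17)÷1=6=f, 32→(32−17)÷1=15=o, 38→(38−17)÷1=21=u, 35→(35−17)÷1=18=r, 37→(37−17)÷1=20=t, 25→(25−17)÷1=8=h.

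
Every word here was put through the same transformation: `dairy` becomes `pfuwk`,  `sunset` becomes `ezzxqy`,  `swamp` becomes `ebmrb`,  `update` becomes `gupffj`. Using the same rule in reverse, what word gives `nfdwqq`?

barrel

A repeating key of period 2 is used — shifts +12, +5 over and over.
Decoding nfdwqq: n−12=b, f−5=a, d−12=r, w−5=r, q−12=e, q−5=l.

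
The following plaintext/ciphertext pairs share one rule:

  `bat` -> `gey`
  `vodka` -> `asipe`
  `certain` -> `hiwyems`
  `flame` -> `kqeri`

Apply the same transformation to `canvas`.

hesaex

Vowels shift forward by 4 and consonants shift forward by 5.
For canvas: c(cons)+5=h, a(vowel)+4=e, n(cons)+5=s, v(cons)+5=a, a(vowel)+4=e, s(cons)+5=x.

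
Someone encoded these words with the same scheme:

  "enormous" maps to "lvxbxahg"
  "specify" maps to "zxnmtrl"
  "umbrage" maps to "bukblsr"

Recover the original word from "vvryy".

Letter i (0-indexed) is shifted by i+7, so successive shifts are 7, 8, 9, ….
Reversing it on vvryy: v−7=o, v−8=n, r−9=i, y−10=o, y−11=n.

onion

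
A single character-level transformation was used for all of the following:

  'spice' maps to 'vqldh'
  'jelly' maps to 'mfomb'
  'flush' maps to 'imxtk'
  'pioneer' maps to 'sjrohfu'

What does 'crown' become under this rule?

It's a Vigenère-style cipher with numeric key [3,1]: position i shifts by key[i mod 2].
For crown: c+3=f, r+1=s, o+3=r, w+1=x, n+3=q.

fsrxq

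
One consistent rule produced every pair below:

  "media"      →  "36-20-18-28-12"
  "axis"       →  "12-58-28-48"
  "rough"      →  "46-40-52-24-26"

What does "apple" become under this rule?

12-42-42-34-20

m(#13)→36 and e(#5)→20: differences scale by 2, so n = 2·pos + 10. Each letter becomes 2×(its alphabet position, a=1..z=26) + 10.
For apple: a=1→12, p=16→42, p=16→42, l=12→34, e=5→20.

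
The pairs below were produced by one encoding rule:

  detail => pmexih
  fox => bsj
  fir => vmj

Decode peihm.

The output letters match the input read backwards, each shifted +4: detail reversed is liated. Read the word backwards and shift each letter +4.
Reversing it on peihm: shift back: p−4=l, e−4=a, i−4=e, h−4=d, m−4=i → laedi; then reverse → ideal.

ideal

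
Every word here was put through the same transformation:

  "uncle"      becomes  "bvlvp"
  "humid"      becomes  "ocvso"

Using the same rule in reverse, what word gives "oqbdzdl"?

history

In uncle: u→b is +7, n→v is +8, c→l is +9, l→v is +10 — the shift increases by 1 each position. Each letter shifts forward by (position + 7), i.e. 7, 8, 9, … — the shift grows by one for each successive letter.
Reversing it on oqbdzdl: o−7=h, q−8=i, b−9=s, d−10=t, z−11=o, d−12=r, l−13=y.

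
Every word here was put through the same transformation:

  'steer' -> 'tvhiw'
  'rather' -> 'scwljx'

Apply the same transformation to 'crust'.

In steer: s→t is +1, t→v is +2, e→h is +3, e→i is +4 — the shift increases by 1 each position. Each letter shifts forward by (position + 1), i.e. 1, 2, 3, … — the shift grows by one for each successive letter.
On crust: c+1=d, r+2=t, u+3=x, s+4=w, t+5=y.

dtxwy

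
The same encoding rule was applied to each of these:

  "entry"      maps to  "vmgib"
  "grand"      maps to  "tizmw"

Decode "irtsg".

This is the alphabet-reversal cipher (Atbash): a becomes z, b becomes y, etc.
Undoing it on irtsg: i↔r, r↔i, t↔g, s↔h, g↔t.

right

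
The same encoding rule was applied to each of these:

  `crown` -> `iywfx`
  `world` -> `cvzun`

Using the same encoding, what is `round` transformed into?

Each letter shifts forward by (position + 6), i.e. 6, 7, 8, … — the shift grows by one for each successive letter.
Applying it to round: r+6=x, o+7=v, u+8=c, n+9=w, d+10=n.

xvcwn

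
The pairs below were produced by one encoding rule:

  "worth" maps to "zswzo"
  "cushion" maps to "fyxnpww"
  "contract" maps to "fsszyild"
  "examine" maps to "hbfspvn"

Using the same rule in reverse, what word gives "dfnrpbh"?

The shift increases by 1 at each position, starting from +3: 3, 4, 5, ….
Undoing it on dfnrpbh: d−3=a, f−4=b, n−5=i, r−6=l, p−7=i, b−8=t, h−9=y.

ability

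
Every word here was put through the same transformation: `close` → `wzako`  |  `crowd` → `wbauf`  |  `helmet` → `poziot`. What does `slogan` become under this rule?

kzager

Each letter's alphabet position (a=0..z=25) is mapped through 9·x+4 mod 26 — an affine cipher.
Applying it to slogan: s(18)→9·18+4≡10=k; l(11)→9·11+4≡25=z; o(14)→9·14+4≡0=a; g(6)→9·6+4≡6=g; a(0)→9·0+4≡4=e; n(13)→9·13+4≡17=r (all mod 26).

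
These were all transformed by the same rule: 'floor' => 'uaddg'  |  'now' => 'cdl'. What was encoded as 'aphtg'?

Compare letters: f→u is +15, l→a is +15, o→d is +15 — a constant shift. It's a constant shift of +15 (ROT15).
Undoing it on aphtg: a−15=l, p−15=a, h−15=s, t−15=e, g−15=r.

laser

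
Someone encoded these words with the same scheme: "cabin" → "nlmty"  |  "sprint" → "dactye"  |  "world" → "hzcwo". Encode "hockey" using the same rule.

sznvpj

Each letter is shifted forward by 11 in the alphabet (a Caesar shift of +11).
Applying it to hockey: h+11=s, o+11=z, c+11=n, k+11=v, e+11=p, y+11=j.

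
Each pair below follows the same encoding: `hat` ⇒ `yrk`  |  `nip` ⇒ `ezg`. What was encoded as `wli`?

Compare letters: h→y is +17, a→r is +17, t→k is +17 — a constant shift. Each letter is shifted forward by 17 in the alphabet (a Caesar shift of +17).
Undoing it on wli: w−17=f, l−17=u, i−17=r.

fur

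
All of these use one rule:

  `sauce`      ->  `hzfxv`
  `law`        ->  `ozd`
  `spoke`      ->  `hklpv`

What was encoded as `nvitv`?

merge

Each pair mirrors across the alphabet (s↔h, a↔z, u↔f): positions sum to 25. Each letter is replaced by its mirror in the alphabet: a↔z, b↔y, c↔x, and so on (the Atbash cipher).
Reversing it on nvitv: n↔m, v↔e, i↔r, t↔g, v↔e.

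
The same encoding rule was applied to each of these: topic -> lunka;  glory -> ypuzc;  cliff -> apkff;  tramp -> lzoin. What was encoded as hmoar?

beach

t(19)→l(11) and o(14)→u(20) fit y≡19x+14 (mod 26); the inverse of 19 mod 26 is 11. Each letter's alphabet position (a=0..z=25) is mapped through 19·x+14 mod 26 — an affine cipher.
Reversing it on hmoar: h(7)→11·(7−14)≡1=b; m(12)→11·(12−14)≡4=e; o(14)→11·(14−14)≡0=a; a(0)→11·(0−14)≡2=c; r(17)→11·(17−14)≡7=h (all mod 26).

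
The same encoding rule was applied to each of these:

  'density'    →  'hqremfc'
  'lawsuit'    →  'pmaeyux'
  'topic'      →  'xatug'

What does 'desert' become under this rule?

hqwqvf

Shifts by position in density: pos 0: d→h (+4), pos 1: e→q (+12), pos 2: n→r (+4), pos 3: s→e (+12) — repeating every 2. A repeating key of period 2 is used — shifts +4, +12 over and over.
For desert: d+4=h, e+12=q, s+4=w, e+12=q, r+4=v, t+12=f.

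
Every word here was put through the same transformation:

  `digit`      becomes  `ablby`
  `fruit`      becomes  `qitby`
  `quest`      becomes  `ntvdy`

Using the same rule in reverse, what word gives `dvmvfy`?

select

Treating letters as 0–25, the rule is x ↦ 21x + 15 (mod 26).
Decoding dvmvfy: d(3)→5·(3−15)≡18=s; v(21)→5·(21−15)≡4=e; m(12)→5·(12−15)≡11=l; v(21)→5·(21−15)≡4=e; f(5)→5·(5−15)≡2=c; y(24)→5·(24−15)≡19=t (all mod 26).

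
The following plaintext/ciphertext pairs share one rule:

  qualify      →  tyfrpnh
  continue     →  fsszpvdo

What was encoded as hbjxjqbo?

Each letter shifts forward by (position + 3), i.e. 3, 4, 5, … — the shift grows by one for each successive letter.
Reversing it on hbjxjqbo: h−3=e, b−4=x, j−5=e, x−6=r, j−7=c, q−8=i, b−9=s, o−10=e.

exercise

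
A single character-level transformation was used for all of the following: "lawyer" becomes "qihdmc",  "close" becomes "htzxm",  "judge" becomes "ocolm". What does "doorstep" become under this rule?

iwzwaejx

A repeating key of period 3 is used — shifts +5, +8, +11 over and over.
For doorstep: d+5=i, o+8=w, o+11=z, r+5=w, s+8=a, t+11=e, e+5=j, p+8=x.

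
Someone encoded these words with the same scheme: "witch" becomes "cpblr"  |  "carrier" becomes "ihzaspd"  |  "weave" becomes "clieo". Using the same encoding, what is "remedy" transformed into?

In witch: w→c is +6, i→p is +7, t→b is +8, c→l is +9 — the shift increases by 1 each position. The shift increases by 1 at each position, starting from +6: 6, 7, 8, ….
On remedy: r+6=x, e+7=l, m+8=u, e+9=n, d+10=n, y+11=j.

xlunnj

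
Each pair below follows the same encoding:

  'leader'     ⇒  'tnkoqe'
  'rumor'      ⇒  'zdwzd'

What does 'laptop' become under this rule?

tjzeac

In leader: l→t is +8, e→n is +9, a→k is +10, d→o is +11 — the shift increases by 1 each position. Each letter shifts forward by (position + 8), i.e. 8, 9, 10, … — the shift grows by one for each successive letter.
For laptop: l+8=t, a+9=j, p+10=z, t+11=e, o+12=a, p+13=c.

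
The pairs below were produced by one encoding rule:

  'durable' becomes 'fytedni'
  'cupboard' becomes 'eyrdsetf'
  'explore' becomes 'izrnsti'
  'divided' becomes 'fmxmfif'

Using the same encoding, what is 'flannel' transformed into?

The shift depends on letter class: consonant d→f is +2, but vowel u→y is +4. The rule splits by letter class: vowels +4, consonants +2.
For flannel: f(cons)+2=h, l(cons)+2=n, a(vowel)+4=e, n(cons)+2=p, n(cons)+2=p, e(vowel)+4=i, l(cons)+2=n.

hneppin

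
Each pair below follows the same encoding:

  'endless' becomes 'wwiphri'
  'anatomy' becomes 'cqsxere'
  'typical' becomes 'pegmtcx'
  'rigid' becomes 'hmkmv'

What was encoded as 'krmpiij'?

The output letters match the input read backwards, each shifted +4: endless reversed is sseldne. Two steps: reverse the string, then apply a Caesar shift of +4.
Decoding krmpiij: shift back: k−4=g, r−4=n, m−4=i, p−4=l, i−4=e, i−4=e, j−4=f → gnileef; then reverse → feeling.

feeling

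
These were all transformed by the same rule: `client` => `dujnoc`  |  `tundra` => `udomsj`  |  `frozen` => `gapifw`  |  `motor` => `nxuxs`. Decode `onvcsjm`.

Shifts by position in client: pos 0: c→d (+1), pos 1: l→u (+9), pos 2: i→j (+1), pos 3: e→n (+9) — repeating every 2. A repeating key of period 2 is used — shifts +1, +9 over and over.
Decoding onvcsjm: o−1=n, n−9=e, v−1=u, c−9=t, s−1=r, j−9=a, m−1=l.

neutral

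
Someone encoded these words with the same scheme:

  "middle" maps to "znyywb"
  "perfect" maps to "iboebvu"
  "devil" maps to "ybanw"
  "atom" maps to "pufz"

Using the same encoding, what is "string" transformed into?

ruonch

m(12)→z(25) and i(8)→n(13) fit y≡3x+15 (mod 26); the inverse of 3 mod 26 is 9. This is an affine cipher: with a=0,…,z=25, each position x becomes (3x+15) mod 26.
For string: s(18)→3·18+15≡17=r; t(19)→3·19+15≡20=u; r(17)→3·17+15≡14=o; i(8)→3·8+15≡13=n; n(13)→3·13+15≡2=c; g(6)→3·6+15≡7=h (all mod 26).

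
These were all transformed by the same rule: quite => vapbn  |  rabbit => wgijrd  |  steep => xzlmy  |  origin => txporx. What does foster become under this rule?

Each letter shifts forward by (position + 5), i.e. 5, 6, 7, … — the shift grows by one for each successive letter.
For foster: f+5=k, o+6=u, s+7=z, t+8=b, e+9=n, r+10=b.

kuzbnb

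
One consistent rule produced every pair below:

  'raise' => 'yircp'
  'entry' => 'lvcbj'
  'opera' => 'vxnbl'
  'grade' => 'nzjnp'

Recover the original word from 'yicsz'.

ratio

In raise: r→y is +7, a→i is +8, i→r is +9, s→c is +10 — the shift increases by 1 each position. Each letter shifts forward by (position + 7), i.e. 7, 8, 9, … — the shift grows by one for each successive letter.
Decoding yicsz: y−7=r, i−8=a, c−9=t, s−10=i, z−11=o.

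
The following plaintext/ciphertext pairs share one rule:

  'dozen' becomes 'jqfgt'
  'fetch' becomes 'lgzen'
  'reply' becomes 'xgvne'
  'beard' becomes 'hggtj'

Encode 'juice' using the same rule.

Shifts by position in dozen: pos 0: d→j (+6), pos 1: o→q (+2), pos 2: z→f (+6), pos 3: e→g (+2) — repeating every 2. The shifts repeat in a cycle of length 2: positions 0,1,… shift by +6, +2, then the pattern repeats.
For juice: j+6=p, u+2=w, i+6=o, c+2=e, e+6=k.

pwoek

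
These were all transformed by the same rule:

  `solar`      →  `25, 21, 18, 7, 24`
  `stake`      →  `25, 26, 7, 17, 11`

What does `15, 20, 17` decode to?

s is letter #19 and maps to 25: an offset of 6. The number is (letter's place in the alphabet, a=1) + 6.
Reversing it on 15, 20, 17: 15→(15−6)÷1=9=i, 20→(20−6)÷1=14=n, 17→(17−6)÷1=11=k.

ink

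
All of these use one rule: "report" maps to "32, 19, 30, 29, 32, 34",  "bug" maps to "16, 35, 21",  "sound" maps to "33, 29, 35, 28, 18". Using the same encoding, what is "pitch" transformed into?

30, 23, 34, 17, 22

r is letter #18 and maps to 32: an offset of 14. The number is (letter's place in the alphabet, a=1) + 14.
For pitch: p=16→30, i=9→23, t=20→34, c=3→17, h=8→22.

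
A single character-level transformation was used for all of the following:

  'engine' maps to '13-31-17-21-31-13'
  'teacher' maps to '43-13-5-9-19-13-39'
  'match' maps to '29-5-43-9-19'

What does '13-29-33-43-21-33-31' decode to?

emotion

With a=1..z=26, the number is 2·pos + 3.
Reversing it on 13-29-33-43-21-33-31: 13→(13−3)÷2=5=e, 29→(29−3)÷2=13=m, 33→(33−3)÷2=15=o, 43→(43−3)÷2=20=t, 21→(21−3)÷2=9=i, 33→(33−3)÷2=15=o, 31→(31−3)÷2=14=n.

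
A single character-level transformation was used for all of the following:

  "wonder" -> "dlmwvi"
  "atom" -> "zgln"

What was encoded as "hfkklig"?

support

This is the alphabet-reversal cipher (Atbash): a becomes z, b becomes y, etc.
Undoing it on hfkklig: h↔s, f↔u, k↔p, k↔p, l↔o, i↔r, g↔t.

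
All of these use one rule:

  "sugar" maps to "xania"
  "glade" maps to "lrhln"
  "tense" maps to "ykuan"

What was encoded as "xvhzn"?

spare

In sugar: s→x is +5, u→a is +6, g→n is +7, a→i is +8 — the shift increases by 1 each position. Letter i (0-indexed) is shifted by i+5, so successive shifts are 5, 6, 7, ….
Undoing it on xvhzn: x−5=s, v−6=p, h−7=a, z−8=r, n−9=e.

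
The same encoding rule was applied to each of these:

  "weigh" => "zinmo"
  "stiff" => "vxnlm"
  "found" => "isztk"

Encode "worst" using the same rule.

zswya

In weigh: w→z is +3, e→i is +4, i→n is +5, g→m is +6 — the shift increases by 1 each position. Each letter shifts forward by (position + 3), i.e. 3, 4, 5, … — the shift grows by one for each successive letter.
Applying it to worst: w+3=z, o+4=s, r+5=w, s+6=y, t+7=a.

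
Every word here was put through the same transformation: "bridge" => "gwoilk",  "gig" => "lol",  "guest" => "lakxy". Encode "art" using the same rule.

The shift depends on letter class: consonant b→g is +5, but vowel i→o is +6. The rule splits by letter class: vowels +6, consonants +5.
On art: a(vowel)+6=g, r(cons)+5=w, t(cons)+5=y.

gwy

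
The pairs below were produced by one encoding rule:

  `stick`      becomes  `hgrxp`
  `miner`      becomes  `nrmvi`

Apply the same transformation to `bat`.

yzg

Letters are reflected about the middle of the alphabet (position → 25−position): Atbash.
For bat: b↔y, a↔z, t↔g.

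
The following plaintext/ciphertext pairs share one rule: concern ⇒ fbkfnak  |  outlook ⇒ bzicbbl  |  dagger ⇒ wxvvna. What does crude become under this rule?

c(2)→f(5) and o(14)→b(1) fit y≡17x+23 (mod 26); the inverse of 17 mod 26 is 23. Each letter's alphabet position (a=0..z=25) is mapped through 17·x+23 mod 26 — an affine cipher.
Applying it to crude: c(2)→17·2+23≡5=f; r(17)→17·17+23≡0=a; u(20)→17·20+23≡25=z; d(3)→17·3+23≡22=w; e(4)→17·4+23≡13=n (all mod 26).

fazwn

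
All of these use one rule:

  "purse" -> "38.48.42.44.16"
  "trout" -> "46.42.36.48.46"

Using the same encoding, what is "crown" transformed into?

12.42.36.52.34

p(#16)→38 and u(#21)→48: differences scale by 2, so n = 2·pos + 6. Each letter becomes 2×(its alphabet position, a=1..z=26) + 6.
For crown: c=3→12, r=18→42, o=15→36, w=23→52, n=14→34.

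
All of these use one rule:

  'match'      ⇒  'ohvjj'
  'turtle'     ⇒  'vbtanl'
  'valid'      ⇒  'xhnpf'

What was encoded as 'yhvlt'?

water

Shifts by position in match: pos 0: m→o (+2), pos 1: a→h (+7), pos 2: t→v (+2), pos 3: c→j (+7) — repeating every 2. A repeating key of period 2 is used — shifts +2, +7 over and over.
Reversing it on yhvlt: y−2=w, h−7=a, v−2=t, l−7=e, t−2=r.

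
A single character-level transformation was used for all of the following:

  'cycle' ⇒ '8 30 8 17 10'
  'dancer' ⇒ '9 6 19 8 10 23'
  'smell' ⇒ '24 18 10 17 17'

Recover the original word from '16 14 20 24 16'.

kiosk

c is letter #3 and maps to 8: an offset of 5. Each letter is replaced by its alphabet position (a=1..z=26) + 5.
Decoding 16 14 20 24 16: 16→(16−5)÷1=11=k, 14→(14−5)÷1=9=i, 20→(20−5)÷1=15=o, 24→(24−5)÷1=19=s, 16→(16−5)÷1=11=k.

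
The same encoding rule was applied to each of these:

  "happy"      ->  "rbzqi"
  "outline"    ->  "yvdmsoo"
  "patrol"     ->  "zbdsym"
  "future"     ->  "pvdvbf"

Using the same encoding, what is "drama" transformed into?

Shifts by position in happy: pos 0: h→r (+10), pos 1: a→b (+1), pos 2: p→z (+10), pos 3: p→q (+1) — repeating every 2. It's a Vigenère-style cipher with numeric key [10,1]: position i shifts by key[i mod 2].
Applying it to drama: d+10=n, r+1=s, a+10=k, m+1=n, a+10=k.

nsknk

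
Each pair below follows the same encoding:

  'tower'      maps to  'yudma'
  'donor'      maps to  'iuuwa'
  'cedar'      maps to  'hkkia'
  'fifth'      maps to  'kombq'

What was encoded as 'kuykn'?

Letter i (0-indexed) is shifted by i+5, so successive shifts are 5, 6, 7, ….
Undoing it on kuykn: k−5=f, u−6=o, y−7=r, k−8=c, n−9=e.

force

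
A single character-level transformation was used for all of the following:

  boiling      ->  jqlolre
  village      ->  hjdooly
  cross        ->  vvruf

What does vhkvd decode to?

The output letters match the input read backwards, each shifted +3: boiling reversed is gniliob. The word is reversed, then every letter is shifted forward by 3.
Undoing it on vhkvd: shift back: v−3=s, h−3=e, k−3=h, v−3=s, d−3=a → sehsa; then reverse → ashes.

ashes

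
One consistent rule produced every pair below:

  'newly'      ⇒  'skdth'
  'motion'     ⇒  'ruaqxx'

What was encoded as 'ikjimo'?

decade

In newly: n→s is +5, e→k is +6, w→d is +7, l→t is +8 — the shift increases by 1 each position. The shift increases by 1 at each position, starting from +5: 5, 6, 7, ….
Undoing it on ikjimo: i−5=d, k−6=e, j−7=c, i−8=a, m−9=d, o−10=e.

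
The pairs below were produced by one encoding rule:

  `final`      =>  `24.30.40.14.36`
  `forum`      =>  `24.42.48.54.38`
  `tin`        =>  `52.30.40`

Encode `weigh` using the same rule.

58.22.30.26.28

f(#6)→24 and i(#9)→30: differences scale by 2, so n = 2·pos + 12. With a=1..z=26, the number is 2·pos + 12.
On weigh: w=23→58, e=5→22, i=9→30, g=7→26, h=8→28.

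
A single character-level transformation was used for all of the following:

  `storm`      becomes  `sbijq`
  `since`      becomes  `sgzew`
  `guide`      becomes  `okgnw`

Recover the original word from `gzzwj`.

s(18)→s(18) and t(19)→b(1) fit y≡9x+12 (mod 26); the inverse of 9 mod 26 is 3. Treating letters as 0–25, the rule is x ↦ 9x + 12 (mod 26).
Decoding gzzwj: g(6)→3·(6−12)≡8=i; z(25)→3·(25−12)≡13=n; z(25)→3·(25−12)≡13=n; w(22)→3·(22−12)≡4=e; j(9)→3·(9−12)≡17=r (all mod 26).

inner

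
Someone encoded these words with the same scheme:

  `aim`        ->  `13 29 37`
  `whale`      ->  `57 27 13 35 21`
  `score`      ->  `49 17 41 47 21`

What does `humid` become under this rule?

a(#1)→13 and i(#9)→29: differences scale by 2, so n = 2·pos + 11. With a=1..z=26, the number is 2·pos + 11.
Applying it to humid: h=8→27, u=21→53, m=13→37, i=9→29, d=4→19.

27 53 37 29 19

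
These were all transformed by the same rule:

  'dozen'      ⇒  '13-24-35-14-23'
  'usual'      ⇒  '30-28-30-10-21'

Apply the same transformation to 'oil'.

d is letter #4 and maps to 13: an offset of 9. The number is (letter's place in the alphabet, a=1) + 9.
Applying it to oil: o=15→24, i=9→18, l=12→21.

24-18-21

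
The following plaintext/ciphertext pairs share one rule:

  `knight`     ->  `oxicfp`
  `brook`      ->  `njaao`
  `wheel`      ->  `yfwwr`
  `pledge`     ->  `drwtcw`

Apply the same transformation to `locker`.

k(10)→o(14) and n(13)→x(23) fit y≡3x+10 (mod 26); the inverse of 3 mod 26 is 9. Treating letters as 0–25, the rule is x ↦ 3x + 10 (mod 26).
On locker: l(11)→3·11+10≡17=r; o(14)→3·14+10≡0=a; c(2)→3·2+10≡16=q; k(10)→3·10+10≡14=o; e(4)→3·4+10≡22=w; r(17)→3·17+10≡9=j (all mod 26).

raqowj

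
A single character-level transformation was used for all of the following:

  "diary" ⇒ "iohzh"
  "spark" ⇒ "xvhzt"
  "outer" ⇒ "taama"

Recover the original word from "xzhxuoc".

In diary: d→i is +5, i→o is +6, a→h is +7, r→z is +8 — the shift increases by 1 each position. Letter i (0-indexed) is shifted by i+5, so successive shifts are 5, 6, 7, ….
Decoding xzhxuoc: x−5=s, z−6=t, h−7=a, x−8=p, u−9=l, o−10=e, c−11=r.

stapler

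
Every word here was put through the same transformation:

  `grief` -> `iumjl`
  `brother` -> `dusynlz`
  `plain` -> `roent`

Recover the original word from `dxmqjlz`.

Letter i (0-indexed) is shifted by i+2, so successive shifts are 2, 3, 4, ….
Undoing it on dxmqjlz: d−2=b, x−3=u, m−4=i, q−5=l, j−6=d, l−7=e, z−8=r.

builder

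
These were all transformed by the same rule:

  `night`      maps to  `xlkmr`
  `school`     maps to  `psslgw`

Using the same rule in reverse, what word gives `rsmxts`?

The word is reversed, then every letter is shifted forward by 4.
Decoding rsmxts: shift back: r−4=n, s−4=o, m−4=i, x−4=t, t−4=p, s−4=o → noitpo; then reverse → option.

option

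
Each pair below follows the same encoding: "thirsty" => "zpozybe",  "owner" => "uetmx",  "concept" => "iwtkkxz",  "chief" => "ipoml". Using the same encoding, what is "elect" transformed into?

Shifts by position in thirsty: pos 0: t→z (+6), pos 1: h→p (+8), pos 2: i→o (+6), pos 3: r→z (+8) — repeating every 2. It's a Vigenère-style cipher with numeric key [6,8]: position i shifts by key[i mod 2].
Applying it to elect: e+6=k, l+8=t, e+6=k, c+8=k, t+6=z.

ktkkz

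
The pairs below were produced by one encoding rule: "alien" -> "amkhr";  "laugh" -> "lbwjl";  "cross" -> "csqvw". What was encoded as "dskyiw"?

driver

Each letter shifts forward by its position index (0, 1, 2, …) — the shift grows by one for each successive letter.
Decoding dskyiw: d−0=d, s−1=r, k−2=i, y−3=v, i−4=e, w−5=r.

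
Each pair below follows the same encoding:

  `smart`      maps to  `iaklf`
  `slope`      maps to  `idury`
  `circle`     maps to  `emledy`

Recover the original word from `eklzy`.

Treating letters as 0–25, the rule is x ↦ 23x + 10 (mod 26).
Decoding eklzy: e(4)→17·(4−10)≡2=c; k(10)→17·(10−10)≡0=a; l(11)→17·(11−10)≡17=r; z(25)→17·(25−10)≡21=v; y(24)→17·(24−10)≡4=e (all mod 26).

carve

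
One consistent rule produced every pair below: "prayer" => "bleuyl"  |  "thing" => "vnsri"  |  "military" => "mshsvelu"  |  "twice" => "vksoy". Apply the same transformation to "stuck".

This is an affine cipher: with a=0,…,z=25, each position x becomes (5x+4) mod 26.
For stuck: s(18)→5·18+4≡16=q; t(19)→5·19+4≡21=v; u(20)→5·20+4≡0=a; c(2)→5·2+4≡14=o; k(10)→5·10+4≡2=c (all mod 26).

qvaoc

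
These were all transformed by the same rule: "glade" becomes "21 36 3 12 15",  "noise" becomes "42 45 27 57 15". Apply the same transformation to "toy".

With a=1..z=26, the number is 3·pos.
On toy: t=20→60, o=15→45, y=25→75.

60 45 75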